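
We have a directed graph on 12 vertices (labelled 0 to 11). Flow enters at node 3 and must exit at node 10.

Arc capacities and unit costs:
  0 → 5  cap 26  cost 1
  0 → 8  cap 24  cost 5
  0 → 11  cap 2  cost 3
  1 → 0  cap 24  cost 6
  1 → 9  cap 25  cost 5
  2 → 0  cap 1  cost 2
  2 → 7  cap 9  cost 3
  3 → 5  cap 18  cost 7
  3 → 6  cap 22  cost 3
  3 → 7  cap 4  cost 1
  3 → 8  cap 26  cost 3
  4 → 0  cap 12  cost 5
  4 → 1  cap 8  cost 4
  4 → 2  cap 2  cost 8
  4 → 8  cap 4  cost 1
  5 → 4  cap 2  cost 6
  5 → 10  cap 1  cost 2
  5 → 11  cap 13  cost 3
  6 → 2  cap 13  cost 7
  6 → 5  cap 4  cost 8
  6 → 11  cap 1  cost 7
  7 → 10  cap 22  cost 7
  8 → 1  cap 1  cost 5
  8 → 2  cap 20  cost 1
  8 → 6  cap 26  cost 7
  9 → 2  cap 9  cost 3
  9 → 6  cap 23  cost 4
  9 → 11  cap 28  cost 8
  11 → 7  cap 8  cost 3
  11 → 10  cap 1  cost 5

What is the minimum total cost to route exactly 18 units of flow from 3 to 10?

shortest-cost path #1: 3→7→10 push 4 @ unit cost 8 (adds 32)
shortest-cost path #2: 3→5→10 push 1 @ unit cost 9 (adds 9)
shortest-cost path #3: 3→8→2→7→10 push 9 @ unit cost 14 (adds 126)
shortest-cost path #4: 3→8→2→0→11→10 push 1 @ unit cost 14 (adds 14)
shortest-cost path #5: 3→5→11→7→10 push 3 @ unit cost 20 (adds 60)
total cost = 241

Minimum cost for 18 units: 241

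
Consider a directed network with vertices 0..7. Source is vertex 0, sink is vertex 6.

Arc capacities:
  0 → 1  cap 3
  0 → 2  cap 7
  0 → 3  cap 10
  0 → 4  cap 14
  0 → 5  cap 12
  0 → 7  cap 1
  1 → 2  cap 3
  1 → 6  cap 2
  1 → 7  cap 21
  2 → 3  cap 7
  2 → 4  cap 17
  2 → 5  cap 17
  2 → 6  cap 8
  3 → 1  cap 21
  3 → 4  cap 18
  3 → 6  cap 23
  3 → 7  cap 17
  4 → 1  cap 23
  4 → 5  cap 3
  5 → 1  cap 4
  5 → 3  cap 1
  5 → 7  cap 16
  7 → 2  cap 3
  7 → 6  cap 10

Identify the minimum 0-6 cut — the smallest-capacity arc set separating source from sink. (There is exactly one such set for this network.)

augment #1: 0→1→6 push 2
augment #2: 0→2→6 push 7
augment #3: 0→3→6 push 10
augment #4: 0→7→6 push 1
augment #5: 0→1→2→6 push 1
augment #6: 0→5→3→6 push 1
augment #7: 0→5→7→6 push 9
augment #8: 0→4→1→2→3→6 push 2
augment #9: 0→5→7→2→3→6 push 2
augment #10: 0→4→1→7→2→3→6 push 1
max flow = 36; residual-reachable set from 0 gives S-side
cut edges (S→T): {(0,2), (0,3), (1,2), (1,6), (5,3), (7,2), (7,6)} total cap 36

Min-cut arcs: {(0,2), (0,3), (1,2), (1,6), (5,3), (7,2), (7,6)} (total capacity 36)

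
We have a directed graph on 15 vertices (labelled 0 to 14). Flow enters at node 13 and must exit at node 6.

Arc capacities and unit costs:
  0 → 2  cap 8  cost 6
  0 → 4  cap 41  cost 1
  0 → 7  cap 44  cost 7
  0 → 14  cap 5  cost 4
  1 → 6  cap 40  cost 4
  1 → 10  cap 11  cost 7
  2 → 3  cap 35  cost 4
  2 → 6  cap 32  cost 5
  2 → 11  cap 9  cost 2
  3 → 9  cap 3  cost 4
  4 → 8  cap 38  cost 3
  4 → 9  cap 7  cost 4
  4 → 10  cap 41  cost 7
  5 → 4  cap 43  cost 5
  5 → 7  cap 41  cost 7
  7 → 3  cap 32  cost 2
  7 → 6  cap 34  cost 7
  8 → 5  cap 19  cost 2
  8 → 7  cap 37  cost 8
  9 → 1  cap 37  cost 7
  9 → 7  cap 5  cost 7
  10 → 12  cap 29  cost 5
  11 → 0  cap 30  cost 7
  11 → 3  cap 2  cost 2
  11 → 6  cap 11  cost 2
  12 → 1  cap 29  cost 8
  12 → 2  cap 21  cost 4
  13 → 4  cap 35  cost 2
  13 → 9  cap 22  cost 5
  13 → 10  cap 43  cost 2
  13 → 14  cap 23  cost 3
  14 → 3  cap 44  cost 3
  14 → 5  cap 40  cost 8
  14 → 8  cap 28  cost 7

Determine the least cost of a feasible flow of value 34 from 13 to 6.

Minimum cost for 34 units: 535

shortest-cost path #1: 13→10→12→2→11→6 push 9 @ unit cost 15 (adds 135)
shortest-cost path #2: 13→9→1→6 push 22 @ unit cost 16 (adds 352)
shortest-cost path #3: 13→10→12→2→6 push 3 @ unit cost 16 (adds 48)
total cost = 535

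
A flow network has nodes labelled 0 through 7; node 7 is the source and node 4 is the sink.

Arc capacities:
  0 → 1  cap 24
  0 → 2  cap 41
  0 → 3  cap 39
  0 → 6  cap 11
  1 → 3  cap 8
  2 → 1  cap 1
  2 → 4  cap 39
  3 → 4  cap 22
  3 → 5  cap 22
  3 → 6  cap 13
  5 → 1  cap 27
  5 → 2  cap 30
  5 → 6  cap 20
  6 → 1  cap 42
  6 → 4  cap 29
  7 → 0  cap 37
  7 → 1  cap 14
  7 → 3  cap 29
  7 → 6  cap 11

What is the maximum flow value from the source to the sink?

augment #1: 7→3→4 bottleneck 22, total now 22
augment #2: 7→6→4 bottleneck 11, total now 33
augment #3: 7→0→2→4 bottleneck 37, total now 70
augment #4: 7→3→6→4 bottleneck 7, total now 77
augment #5: 7→1→3→6→4 bottleneck 6, total now 83
augment #6: 7→1→3→5→2→4 bottleneck 2, total now 85

Maximum flow value: 85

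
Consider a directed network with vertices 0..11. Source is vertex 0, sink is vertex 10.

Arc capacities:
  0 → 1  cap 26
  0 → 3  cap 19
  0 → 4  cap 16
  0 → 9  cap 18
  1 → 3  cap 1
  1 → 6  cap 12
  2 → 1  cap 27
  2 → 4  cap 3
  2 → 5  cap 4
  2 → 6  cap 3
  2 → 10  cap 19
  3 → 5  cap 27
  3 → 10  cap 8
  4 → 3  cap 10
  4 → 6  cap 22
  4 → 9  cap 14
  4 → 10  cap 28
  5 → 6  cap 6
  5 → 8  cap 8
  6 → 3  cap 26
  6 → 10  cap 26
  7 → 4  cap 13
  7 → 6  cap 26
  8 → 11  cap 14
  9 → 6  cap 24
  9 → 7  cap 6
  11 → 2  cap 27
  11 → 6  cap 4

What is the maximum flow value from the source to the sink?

Maximum flow value: 64

augment #1: 0→3→10 bottleneck 8, total now 8
augment #2: 0→4→10 bottleneck 16, total now 24
augment #3: 0→1→6→10 bottleneck 12, total now 36
augment #4: 0→9→6→10 bottleneck 14, total now 50
augment #5: 0→9→7→4→10 bottleneck 4, total now 54
augment #6: 0→3→5→8→11→2→10 bottleneck 8, total now 62
augment #7: 0→3→5→6→9→7→4→10 bottleneck 2, total now 64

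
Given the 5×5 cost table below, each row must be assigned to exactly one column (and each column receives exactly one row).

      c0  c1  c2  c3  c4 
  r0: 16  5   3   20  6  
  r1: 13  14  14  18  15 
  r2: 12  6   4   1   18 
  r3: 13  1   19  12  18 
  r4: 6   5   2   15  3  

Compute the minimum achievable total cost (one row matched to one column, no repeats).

Minimum assignment cost: 21

optimal assignment: row0→col2 (cost 3), row1→col0 (cost 13), row2→col3 (cost 1), row3→col1 (cost 1), row4→col4 (cost 3)
total = 3 + 13 + 1 + 1 + 3 = 21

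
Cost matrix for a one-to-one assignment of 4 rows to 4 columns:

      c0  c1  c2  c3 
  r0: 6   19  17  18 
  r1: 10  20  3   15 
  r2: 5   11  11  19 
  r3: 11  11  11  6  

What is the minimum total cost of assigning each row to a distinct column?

optimal assignment: row0→col0 (cost 6), row1→col2 (cost 3), row2→col1 (cost 11), row3→col3 (cost 6)
total = 6 + 3 + 11 + 6 = 26

Minimum assignment cost: 26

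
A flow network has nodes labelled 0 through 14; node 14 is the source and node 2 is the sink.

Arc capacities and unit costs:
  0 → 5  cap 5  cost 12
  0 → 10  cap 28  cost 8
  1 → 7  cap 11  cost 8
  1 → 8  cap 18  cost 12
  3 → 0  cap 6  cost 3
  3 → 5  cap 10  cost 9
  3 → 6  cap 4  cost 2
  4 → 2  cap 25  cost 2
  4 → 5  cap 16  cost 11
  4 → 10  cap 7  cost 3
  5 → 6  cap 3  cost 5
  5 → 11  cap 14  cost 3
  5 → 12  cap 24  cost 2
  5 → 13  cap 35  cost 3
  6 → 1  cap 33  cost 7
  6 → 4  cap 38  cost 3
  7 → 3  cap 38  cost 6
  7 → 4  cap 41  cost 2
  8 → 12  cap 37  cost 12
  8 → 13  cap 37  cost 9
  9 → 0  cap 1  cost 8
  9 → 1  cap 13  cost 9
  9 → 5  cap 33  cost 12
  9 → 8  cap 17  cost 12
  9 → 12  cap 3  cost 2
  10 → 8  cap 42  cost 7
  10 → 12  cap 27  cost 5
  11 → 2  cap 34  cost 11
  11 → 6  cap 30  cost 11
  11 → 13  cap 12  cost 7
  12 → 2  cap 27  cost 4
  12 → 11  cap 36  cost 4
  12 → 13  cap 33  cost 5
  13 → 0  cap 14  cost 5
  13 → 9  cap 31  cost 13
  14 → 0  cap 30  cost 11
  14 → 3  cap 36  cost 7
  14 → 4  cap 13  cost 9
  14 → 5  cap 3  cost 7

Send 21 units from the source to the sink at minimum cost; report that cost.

shortest-cost path #1: 14→4→2 push 13 @ unit cost 11 (adds 143)
shortest-cost path #2: 14→5→12→2 push 3 @ unit cost 13 (adds 39)
shortest-cost path #3: 14→3→6→4→2 push 4 @ unit cost 14 (adds 56)
shortest-cost path #4: 14→3→5→12→2 push 1 @ unit cost 22 (adds 22)
total cost = 260

Minimum cost for 21 units: 260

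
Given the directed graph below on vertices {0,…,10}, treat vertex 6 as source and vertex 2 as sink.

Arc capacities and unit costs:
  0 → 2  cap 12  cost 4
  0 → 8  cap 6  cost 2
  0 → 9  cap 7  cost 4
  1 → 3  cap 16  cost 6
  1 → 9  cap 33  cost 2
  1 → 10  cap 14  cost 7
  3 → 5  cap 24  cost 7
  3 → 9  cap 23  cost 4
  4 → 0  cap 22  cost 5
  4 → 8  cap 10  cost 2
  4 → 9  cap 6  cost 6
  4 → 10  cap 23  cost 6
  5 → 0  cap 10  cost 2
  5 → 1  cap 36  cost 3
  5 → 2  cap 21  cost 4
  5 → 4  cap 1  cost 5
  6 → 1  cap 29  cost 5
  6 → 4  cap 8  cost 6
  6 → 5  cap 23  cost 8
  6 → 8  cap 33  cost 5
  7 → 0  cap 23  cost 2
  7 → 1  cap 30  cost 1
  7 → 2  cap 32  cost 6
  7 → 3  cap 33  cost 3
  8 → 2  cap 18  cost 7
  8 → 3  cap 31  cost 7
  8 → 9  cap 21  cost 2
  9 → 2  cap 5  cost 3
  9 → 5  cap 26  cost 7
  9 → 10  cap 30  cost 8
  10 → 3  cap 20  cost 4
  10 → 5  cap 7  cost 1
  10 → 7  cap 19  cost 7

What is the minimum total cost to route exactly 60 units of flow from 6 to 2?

Minimum cost for 60 units: 804

shortest-cost path #1: 6→8→9→2 push 5 @ unit cost 10 (adds 50)
shortest-cost path #2: 6→8→2 push 18 @ unit cost 12 (adds 216)
shortest-cost path #3: 6→5→2 push 21 @ unit cost 12 (adds 252)
shortest-cost path #4: 6→5→0→2 push 2 @ unit cost 14 (adds 28)
shortest-cost path #5: 6→4→0→2 push 8 @ unit cost 15 (adds 120)
shortest-cost path #6: 6→1→10→5→0→2 push 2 @ unit cost 19 (adds 38)
shortest-cost path #7: 6→1→10→7→2 push 4 @ unit cost 25 (adds 100)
total cost = 804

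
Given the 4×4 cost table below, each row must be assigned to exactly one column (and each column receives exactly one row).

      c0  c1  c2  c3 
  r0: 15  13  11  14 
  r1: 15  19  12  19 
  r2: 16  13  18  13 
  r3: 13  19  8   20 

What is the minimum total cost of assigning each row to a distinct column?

Minimum assignment cost: 49

optimal assignment: row0→col1 (cost 13), row1→col0 (cost 15), row2→col3 (cost 13), row3→col2 (cost 8)
total = 13 + 15 + 13 + 8 = 49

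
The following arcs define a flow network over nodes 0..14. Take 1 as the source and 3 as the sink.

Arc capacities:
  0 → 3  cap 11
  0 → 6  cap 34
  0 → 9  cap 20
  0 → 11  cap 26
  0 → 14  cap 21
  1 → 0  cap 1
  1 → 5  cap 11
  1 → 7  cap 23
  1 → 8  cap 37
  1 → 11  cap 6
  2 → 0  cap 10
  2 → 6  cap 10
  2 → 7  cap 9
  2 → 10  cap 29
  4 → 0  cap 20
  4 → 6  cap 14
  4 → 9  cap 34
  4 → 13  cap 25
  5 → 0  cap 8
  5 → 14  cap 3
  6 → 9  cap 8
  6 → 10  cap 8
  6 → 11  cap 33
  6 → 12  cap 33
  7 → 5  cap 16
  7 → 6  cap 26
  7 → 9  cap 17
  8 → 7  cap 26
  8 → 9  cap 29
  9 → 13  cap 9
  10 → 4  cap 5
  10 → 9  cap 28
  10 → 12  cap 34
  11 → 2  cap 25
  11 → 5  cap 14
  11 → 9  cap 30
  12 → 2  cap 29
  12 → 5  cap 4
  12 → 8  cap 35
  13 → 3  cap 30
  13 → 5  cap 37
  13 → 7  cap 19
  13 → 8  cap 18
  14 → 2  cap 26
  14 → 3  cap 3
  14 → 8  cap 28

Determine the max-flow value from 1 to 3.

augment #1: 1→0→3 bottleneck 1, total now 1
augment #2: 1→5→0→3 bottleneck 8, total now 9
augment #3: 1→5→14→3 bottleneck 3, total now 12
augment #4: 1→7→9→13→3 bottleneck 9, total now 21
augment #5: 1→11→2→0→3 bottleneck 2, total now 23
augment #6: 1→7→6→10→4→13→3 bottleneck 5, total now 28

Maximum flow value: 28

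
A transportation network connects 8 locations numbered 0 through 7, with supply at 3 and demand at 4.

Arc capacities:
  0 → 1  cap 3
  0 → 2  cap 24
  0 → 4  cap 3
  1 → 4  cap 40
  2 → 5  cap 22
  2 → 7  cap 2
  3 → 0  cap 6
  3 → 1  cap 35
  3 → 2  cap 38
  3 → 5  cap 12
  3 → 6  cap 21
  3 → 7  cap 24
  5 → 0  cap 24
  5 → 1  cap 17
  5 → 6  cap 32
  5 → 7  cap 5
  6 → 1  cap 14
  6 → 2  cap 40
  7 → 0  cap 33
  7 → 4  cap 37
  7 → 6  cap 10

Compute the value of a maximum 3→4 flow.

Maximum flow value: 74

augment #1: 3→0→4 bottleneck 3, total now 3
augment #2: 3→1→4 bottleneck 35, total now 38
augment #3: 3→7→4 bottleneck 24, total now 62
augment #4: 3→0→1→4 bottleneck 3, total now 65
augment #5: 3→2→7→4 bottleneck 2, total now 67
augment #6: 3→5→1→4 bottleneck 2, total now 69
augment #7: 3→5→7→4 bottleneck 5, total now 74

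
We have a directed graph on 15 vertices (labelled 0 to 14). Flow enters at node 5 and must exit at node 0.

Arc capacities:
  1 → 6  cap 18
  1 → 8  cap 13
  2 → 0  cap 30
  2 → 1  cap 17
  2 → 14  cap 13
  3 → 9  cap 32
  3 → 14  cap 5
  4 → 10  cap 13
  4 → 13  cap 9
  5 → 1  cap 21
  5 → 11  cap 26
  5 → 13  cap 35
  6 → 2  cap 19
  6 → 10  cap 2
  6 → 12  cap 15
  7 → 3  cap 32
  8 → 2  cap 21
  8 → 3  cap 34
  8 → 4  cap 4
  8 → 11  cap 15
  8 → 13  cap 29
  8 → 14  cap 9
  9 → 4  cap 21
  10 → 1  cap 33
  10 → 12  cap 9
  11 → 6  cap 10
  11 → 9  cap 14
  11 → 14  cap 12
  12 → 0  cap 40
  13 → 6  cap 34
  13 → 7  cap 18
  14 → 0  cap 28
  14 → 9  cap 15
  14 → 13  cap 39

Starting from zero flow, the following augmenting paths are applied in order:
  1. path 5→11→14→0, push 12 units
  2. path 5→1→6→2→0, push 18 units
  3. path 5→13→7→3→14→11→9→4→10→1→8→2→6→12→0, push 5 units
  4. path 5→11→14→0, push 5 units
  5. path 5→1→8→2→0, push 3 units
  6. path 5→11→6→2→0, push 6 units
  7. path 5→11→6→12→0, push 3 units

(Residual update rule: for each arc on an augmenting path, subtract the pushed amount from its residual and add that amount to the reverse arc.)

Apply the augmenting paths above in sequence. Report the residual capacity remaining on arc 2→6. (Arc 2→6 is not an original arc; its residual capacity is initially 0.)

after path 1 (5→11→14→0, push 12): res(2,6)=0
after path 2 (5→1→6→2→0, push 18): res(2,6)=18
after path 3 (5→13→7→3→14→11→9→4→10→1→8→2→6→12→0, push 5): res(2,6)=13
after path 4 (5→11→14→0, push 5): res(2,6)=13
after path 5 (5→1→8→2→0, push 3): res(2,6)=13
after path 6 (5→11→6→2→0, push 6): res(2,6)=19
after path 7 (5→11→6→12→0, push 3): res(2,6)=19

Residual capacity of (2,6): 19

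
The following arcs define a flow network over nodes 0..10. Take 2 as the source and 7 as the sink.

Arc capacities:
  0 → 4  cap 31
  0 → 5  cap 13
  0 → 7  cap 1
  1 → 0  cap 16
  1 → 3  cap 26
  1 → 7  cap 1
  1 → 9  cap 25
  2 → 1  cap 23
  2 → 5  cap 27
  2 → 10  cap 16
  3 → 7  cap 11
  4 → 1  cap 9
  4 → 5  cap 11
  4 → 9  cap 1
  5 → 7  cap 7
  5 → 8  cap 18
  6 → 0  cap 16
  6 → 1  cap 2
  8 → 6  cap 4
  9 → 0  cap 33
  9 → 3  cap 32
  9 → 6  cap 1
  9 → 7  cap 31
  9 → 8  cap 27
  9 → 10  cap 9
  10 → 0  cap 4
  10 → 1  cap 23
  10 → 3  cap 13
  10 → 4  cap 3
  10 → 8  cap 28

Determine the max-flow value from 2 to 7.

Maximum flow value: 46

augment #1: 2→1→7 bottleneck 1, total now 1
augment #2: 2→5→7 bottleneck 7, total now 8
augment #3: 2→1→0→7 bottleneck 1, total now 9
augment #4: 2→1→3→7 bottleneck 11, total now 20
augment #5: 2→1→9→7 bottleneck 10, total now 30
augment #6: 2→10→1→9→7 bottleneck 15, total now 45
augment #7: 2→10→4→9→7 bottleneck 1, total now 46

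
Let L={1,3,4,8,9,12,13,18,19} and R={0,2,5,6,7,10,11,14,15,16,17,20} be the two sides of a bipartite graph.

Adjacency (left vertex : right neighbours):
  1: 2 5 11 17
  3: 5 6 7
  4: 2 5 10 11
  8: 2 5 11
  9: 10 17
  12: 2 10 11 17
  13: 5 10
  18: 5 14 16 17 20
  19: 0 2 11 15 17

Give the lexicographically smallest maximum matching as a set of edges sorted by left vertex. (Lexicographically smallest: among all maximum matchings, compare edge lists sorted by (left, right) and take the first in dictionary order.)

Lex-smallest maximum matching: {(1,2), (3,6), (4,5), (8,11), (9,10), (12,17), (18,14), (19,0)}

|M| = 8 (so the lex-smallest maximum matching has 8 edges)
process left vertices in ascending order; for each, take the smallest-labelled available neighbour that still permits 8 edges overall, or leave it unmatched if none does
lex-smallest matching: {1-2, 3-6, 4-5, 8-11, 9-10, 12-17, 18-14, 19-0}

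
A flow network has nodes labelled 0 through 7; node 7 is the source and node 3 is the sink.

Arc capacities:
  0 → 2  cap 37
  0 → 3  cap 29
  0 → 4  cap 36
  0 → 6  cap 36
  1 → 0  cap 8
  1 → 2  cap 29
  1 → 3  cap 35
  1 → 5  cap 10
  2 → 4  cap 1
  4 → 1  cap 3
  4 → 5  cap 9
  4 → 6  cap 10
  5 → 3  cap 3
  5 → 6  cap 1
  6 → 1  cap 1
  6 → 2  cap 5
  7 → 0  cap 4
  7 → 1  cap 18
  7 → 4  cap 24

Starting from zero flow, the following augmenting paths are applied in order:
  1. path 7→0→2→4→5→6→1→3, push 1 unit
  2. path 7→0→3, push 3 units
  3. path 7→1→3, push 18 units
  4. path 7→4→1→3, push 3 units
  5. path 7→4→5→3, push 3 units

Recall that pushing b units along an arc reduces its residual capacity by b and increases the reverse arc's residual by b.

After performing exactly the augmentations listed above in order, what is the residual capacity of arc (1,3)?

after path 1 (7→0→2→4→5→6→1→3, push 1): res(1,3)=34
after path 2 (7→0→3, push 3): res(1,3)=34
after path 3 (7→1→3, push 18): res(1,3)=16
after path 4 (7→4→1→3, push 3): res(1,3)=13
after path 5 (7→4→5→3, push 3): res(1,3)=13

Residual capacity of (1,3): 13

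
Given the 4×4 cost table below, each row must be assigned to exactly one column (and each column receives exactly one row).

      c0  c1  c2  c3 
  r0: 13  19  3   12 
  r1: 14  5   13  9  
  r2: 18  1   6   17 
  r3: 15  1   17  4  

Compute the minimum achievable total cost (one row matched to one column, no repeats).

optimal assignment: row0→col2 (cost 3), row1→col0 (cost 14), row2→col1 (cost 1), row3→col3 (cost 4)
total = 3 + 14 + 1 + 4 = 22

Minimum assignment cost: 22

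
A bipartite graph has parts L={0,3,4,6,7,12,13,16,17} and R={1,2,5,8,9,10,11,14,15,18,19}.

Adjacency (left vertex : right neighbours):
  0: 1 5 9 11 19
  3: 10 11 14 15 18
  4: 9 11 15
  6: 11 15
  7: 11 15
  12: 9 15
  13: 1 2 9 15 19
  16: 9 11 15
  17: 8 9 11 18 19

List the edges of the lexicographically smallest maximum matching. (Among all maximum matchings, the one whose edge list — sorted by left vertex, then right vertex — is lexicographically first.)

|M| = 7 (so the lex-smallest maximum matching has 7 edges)
process left vertices in ascending order; for each, take the smallest-labelled available neighbour that still permits 7 edges overall, or leave it unmatched if none does
lex-smallest matching: {0-1, 3-10, 4-9, 6-11, 7-15, 13-2, 17-8}

Lex-smallest maximum matching: {(0,1), (3,10), (4,9), (6,11), (7,15), (13,2), (17,8)}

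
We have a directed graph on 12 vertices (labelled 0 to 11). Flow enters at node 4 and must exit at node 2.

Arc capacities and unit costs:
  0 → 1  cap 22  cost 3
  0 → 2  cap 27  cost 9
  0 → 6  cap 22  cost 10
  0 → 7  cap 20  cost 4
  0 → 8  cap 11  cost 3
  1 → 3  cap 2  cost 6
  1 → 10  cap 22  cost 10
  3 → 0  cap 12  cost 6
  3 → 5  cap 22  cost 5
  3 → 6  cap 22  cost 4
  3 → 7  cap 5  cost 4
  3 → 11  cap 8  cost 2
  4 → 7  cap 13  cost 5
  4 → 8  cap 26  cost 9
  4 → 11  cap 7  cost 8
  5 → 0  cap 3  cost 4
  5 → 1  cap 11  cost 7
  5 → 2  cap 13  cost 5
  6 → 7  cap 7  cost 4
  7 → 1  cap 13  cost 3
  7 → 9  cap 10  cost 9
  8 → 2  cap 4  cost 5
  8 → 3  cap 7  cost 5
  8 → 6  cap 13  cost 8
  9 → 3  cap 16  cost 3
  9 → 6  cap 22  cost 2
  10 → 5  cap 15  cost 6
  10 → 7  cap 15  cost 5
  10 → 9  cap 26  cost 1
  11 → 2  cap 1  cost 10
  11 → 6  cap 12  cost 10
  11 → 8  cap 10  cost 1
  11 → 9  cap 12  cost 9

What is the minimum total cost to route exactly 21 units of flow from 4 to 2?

Minimum cost for 21 units: 494

shortest-cost path #1: 4→8→2 push 4 @ unit cost 14 (adds 56)
shortest-cost path #2: 4→11→2 push 1 @ unit cost 18 (adds 18)
shortest-cost path #3: 4→8→3→5→2 push 7 @ unit cost 24 (adds 168)
shortest-cost path #4: 4→7→1→3→5→2 push 2 @ unit cost 24 (adds 48)
shortest-cost path #5: 4→7→9→3→5→2 push 4 @ unit cost 27 (adds 108)
shortest-cost path #6: 4→7→9→3→0→2 push 3 @ unit cost 32 (adds 96)
total cost = 494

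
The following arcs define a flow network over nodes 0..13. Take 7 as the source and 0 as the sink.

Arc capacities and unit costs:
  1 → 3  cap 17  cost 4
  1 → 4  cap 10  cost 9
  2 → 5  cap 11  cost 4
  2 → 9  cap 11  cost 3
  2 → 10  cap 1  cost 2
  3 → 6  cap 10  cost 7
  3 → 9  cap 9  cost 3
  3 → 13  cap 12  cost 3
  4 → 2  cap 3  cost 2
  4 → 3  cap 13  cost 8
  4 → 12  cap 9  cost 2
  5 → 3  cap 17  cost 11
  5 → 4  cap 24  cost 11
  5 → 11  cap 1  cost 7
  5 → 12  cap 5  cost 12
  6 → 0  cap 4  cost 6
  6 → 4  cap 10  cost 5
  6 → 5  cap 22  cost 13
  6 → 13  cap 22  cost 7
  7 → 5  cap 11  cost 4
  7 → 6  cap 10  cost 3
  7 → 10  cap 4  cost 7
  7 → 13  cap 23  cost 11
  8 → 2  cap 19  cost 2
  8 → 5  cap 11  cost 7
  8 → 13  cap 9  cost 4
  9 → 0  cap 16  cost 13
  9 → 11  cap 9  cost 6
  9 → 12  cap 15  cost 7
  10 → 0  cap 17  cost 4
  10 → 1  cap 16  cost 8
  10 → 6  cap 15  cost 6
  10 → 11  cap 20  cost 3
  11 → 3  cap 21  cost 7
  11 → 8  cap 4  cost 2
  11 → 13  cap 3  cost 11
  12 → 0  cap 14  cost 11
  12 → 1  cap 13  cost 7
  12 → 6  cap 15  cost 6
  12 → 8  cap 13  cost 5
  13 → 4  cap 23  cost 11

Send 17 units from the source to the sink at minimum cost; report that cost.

Minimum cost for 17 units: 281

shortest-cost path #1: 7→6→0 push 4 @ unit cost 9 (adds 36)
shortest-cost path #2: 7→10→0 push 4 @ unit cost 11 (adds 44)
shortest-cost path #3: 7→6→4→2→10→0 push 1 @ unit cost 16 (adds 16)
shortest-cost path #4: 7→6→4→12→0 push 5 @ unit cost 21 (adds 105)
shortest-cost path #5: 7→5→11→8→2→4→12→0 push 1 @ unit cost 26 (adds 26)
shortest-cost path #6: 7→5→12→0 push 2 @ unit cost 27 (adds 54)
total cost = 281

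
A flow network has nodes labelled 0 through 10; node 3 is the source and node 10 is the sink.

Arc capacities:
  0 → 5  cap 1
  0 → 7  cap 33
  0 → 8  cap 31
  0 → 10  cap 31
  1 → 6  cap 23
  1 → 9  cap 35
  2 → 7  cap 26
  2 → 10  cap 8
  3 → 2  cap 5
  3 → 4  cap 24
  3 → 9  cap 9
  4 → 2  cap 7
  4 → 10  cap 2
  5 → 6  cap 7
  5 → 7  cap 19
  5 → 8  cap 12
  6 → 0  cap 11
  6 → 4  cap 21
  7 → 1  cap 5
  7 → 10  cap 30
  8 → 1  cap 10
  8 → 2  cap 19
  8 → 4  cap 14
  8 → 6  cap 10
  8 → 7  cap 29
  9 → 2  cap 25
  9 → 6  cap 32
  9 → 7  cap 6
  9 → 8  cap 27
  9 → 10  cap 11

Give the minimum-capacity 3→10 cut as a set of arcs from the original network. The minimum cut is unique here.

augment #1: 3→2→10 push 5
augment #2: 3→4→10 push 2
augment #3: 3→9→10 push 9
augment #4: 3→4→2→10 push 3
augment #5: 3→4→2→7→10 push 4
max flow = 23; residual-reachable set from 3 gives S-side
cut edges (S→T): {(3,2), (3,9), (4,2), (4,10)} total cap 23

Min-cut arcs: {(3,2), (3,9), (4,2), (4,10)} (total capacity 23)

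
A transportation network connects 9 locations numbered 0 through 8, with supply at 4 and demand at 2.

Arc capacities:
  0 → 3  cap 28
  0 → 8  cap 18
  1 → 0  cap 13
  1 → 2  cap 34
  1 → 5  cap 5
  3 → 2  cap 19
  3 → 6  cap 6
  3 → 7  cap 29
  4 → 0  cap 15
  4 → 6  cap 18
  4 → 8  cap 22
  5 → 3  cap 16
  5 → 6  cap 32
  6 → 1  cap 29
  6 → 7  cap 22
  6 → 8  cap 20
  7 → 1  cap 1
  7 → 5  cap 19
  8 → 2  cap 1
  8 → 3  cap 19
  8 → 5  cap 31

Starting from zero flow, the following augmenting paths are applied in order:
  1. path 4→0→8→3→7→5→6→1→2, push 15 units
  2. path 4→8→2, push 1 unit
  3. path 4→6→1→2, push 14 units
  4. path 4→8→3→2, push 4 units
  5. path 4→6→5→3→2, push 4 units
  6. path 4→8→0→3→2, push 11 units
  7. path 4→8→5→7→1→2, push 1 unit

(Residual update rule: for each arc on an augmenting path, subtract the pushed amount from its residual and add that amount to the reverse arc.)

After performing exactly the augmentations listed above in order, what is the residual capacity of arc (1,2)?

after path 1 (4→0→8→3→7→5→6→1→2, push 15): res(1,2)=19
after path 2 (4→8→2, push 1): res(1,2)=19
after path 3 (4→6→1→2, push 14): res(1,2)=5
after path 4 (4→8→3→2, push 4): res(1,2)=5
after path 5 (4→6→5→3→2, push 4): res(1,2)=5
after path 6 (4→8→0→3→2, push 11): res(1,2)=5
after path 7 (4→8→5→7→1→2, push 1): res(1,2)=4

Residual capacity of (1,2): 4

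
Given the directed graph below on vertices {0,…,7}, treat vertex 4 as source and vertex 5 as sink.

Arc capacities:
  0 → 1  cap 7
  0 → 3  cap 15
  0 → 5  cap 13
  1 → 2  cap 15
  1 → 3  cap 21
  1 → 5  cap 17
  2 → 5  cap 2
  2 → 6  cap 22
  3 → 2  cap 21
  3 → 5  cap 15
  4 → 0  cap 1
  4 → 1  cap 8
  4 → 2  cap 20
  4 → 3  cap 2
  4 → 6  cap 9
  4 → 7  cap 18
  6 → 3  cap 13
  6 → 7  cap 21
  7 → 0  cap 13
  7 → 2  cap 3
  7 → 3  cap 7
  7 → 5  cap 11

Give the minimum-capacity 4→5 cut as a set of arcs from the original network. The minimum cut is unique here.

augment #1: 4→0→5 push 1
augment #2: 4→1→5 push 8
augment #3: 4→2→5 push 2
augment #4: 4→3→5 push 2
augment #5: 4→7→5 push 11
augment #6: 4→6→3→5 push 9
augment #7: 4→7→0→5 push 7
augment #8: 4→2→6→3→5 push 4
augment #9: 4→2→6→7→0→5 push 5
augment #10: 4→2→6→7→0→1→5 push 1
max flow = 50; residual-reachable set from 4 gives S-side
cut edges (S→T): {(2,5), (3,5), (4,0), (4,1), (7,0), (7,5)} total cap 50

Min-cut arcs: {(2,5), (3,5), (4,0), (4,1), (7,0), (7,5)} (total capacity 50)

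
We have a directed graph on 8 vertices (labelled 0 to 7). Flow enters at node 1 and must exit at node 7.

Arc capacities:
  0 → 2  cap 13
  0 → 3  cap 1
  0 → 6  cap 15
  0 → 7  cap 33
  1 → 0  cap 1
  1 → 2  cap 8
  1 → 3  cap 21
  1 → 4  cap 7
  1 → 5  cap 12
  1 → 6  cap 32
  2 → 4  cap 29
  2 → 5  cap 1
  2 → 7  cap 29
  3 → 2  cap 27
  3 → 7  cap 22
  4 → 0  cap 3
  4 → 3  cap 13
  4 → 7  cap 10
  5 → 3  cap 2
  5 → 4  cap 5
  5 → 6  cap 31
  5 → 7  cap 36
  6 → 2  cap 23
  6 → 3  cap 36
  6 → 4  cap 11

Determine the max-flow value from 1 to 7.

Maximum flow value: 78

augment #1: 1→0→7 bottleneck 1, total now 1
augment #2: 1→2→7 bottleneck 8, total now 9
augment #3: 1→3→7 bottleneck 21, total now 30
augment #4: 1→4→7 bottleneck 7, total now 37
augment #5: 1→5→7 bottleneck 12, total now 49
augment #6: 1→6→2→7 bottleneck 21, total now 70
augment #7: 1→6→3→7 bottleneck 1, total now 71
augment #8: 1→6→4→7 bottleneck 3, total now 74
augment #9: 1→6→2→5→7 bottleneck 1, total now 75
augment #10: 1→6→4→0→7 bottleneck 3, total now 78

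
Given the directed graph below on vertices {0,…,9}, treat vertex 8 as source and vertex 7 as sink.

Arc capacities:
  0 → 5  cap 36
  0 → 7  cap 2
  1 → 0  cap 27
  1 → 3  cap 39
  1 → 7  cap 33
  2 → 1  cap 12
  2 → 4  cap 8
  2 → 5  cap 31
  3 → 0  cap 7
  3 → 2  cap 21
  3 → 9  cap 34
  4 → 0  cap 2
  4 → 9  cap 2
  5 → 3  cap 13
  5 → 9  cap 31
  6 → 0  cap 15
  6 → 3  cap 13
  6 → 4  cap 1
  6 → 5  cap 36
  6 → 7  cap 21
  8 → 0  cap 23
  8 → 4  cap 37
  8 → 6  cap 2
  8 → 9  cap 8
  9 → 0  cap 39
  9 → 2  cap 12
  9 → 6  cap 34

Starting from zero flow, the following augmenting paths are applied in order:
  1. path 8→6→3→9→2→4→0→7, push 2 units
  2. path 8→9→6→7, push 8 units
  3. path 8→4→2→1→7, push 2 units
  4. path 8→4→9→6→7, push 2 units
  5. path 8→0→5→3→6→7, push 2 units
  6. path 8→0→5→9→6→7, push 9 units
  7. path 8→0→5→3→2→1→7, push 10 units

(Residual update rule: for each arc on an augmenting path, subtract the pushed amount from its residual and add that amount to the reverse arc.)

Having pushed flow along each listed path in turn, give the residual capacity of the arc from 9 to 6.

after path 1 (8→6→3→9→2→4→0→7, push 2): res(9,6)=34
after path 2 (8→9→6→7, push 8): res(9,6)=26
after path 3 (8→4→2→1→7, push 2): res(9,6)=26
after path 4 (8→4→9→6→7, push 2): res(9,6)=24
after path 5 (8→0→5→3→6→7, push 2): res(9,6)=24
after path 6 (8→0→5→9→6→7, push 9): res(9,6)=15
after path 7 (8→0→5→3→2→1→7, push 10): res(9,6)=15

Residual capacity of (9,6): 15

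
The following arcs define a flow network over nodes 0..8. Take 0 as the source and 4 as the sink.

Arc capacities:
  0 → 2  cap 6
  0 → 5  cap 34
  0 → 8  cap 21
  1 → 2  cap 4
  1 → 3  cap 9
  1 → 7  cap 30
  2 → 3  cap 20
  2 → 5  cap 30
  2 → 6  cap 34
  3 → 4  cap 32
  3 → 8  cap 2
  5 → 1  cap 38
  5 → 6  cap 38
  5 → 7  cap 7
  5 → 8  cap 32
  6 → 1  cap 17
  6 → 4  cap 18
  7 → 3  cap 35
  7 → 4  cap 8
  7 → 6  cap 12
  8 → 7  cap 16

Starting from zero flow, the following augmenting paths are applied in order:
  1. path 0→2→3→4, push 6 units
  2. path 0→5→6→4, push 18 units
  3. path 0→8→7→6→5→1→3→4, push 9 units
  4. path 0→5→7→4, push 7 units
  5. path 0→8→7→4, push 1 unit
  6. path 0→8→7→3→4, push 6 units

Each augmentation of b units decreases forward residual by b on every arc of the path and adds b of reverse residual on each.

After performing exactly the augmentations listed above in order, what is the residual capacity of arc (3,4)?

after path 1 (0→2→3→4, push 6): res(3,4)=26
after path 2 (0→5→6→4, push 18): res(3,4)=26
after path 3 (0→8→7→6→5→1→3→4, push 9): res(3,4)=17
after path 4 (0→5→7→4, push 7): res(3,4)=17
after path 5 (0→8→7→4, push 1): res(3,4)=17
after path 6 (0→8→7→3→4, push 6): res(3,4)=11

Residual capacity of (3,4): 11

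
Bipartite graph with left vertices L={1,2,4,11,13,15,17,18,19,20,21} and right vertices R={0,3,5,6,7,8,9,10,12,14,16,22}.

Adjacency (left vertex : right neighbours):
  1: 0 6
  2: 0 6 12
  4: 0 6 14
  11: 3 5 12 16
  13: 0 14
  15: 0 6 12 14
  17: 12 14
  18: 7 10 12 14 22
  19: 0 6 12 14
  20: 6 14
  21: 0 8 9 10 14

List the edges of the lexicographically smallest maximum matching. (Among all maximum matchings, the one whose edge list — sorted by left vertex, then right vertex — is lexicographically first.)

|M| = 7 (so the lex-smallest maximum matching has 7 edges)
process left vertices in ascending order; for each, take the smallest-labelled available neighbour that still permits 7 edges overall, or leave it unmatched if none does
lex-smallest matching: {1-0, 2-6, 4-14, 11-3, 15-12, 18-7, 21-8}

Lex-smallest maximum matching: {(1,0), (2,6), (4,14), (11,3), (15,12), (18,7), (21,8)}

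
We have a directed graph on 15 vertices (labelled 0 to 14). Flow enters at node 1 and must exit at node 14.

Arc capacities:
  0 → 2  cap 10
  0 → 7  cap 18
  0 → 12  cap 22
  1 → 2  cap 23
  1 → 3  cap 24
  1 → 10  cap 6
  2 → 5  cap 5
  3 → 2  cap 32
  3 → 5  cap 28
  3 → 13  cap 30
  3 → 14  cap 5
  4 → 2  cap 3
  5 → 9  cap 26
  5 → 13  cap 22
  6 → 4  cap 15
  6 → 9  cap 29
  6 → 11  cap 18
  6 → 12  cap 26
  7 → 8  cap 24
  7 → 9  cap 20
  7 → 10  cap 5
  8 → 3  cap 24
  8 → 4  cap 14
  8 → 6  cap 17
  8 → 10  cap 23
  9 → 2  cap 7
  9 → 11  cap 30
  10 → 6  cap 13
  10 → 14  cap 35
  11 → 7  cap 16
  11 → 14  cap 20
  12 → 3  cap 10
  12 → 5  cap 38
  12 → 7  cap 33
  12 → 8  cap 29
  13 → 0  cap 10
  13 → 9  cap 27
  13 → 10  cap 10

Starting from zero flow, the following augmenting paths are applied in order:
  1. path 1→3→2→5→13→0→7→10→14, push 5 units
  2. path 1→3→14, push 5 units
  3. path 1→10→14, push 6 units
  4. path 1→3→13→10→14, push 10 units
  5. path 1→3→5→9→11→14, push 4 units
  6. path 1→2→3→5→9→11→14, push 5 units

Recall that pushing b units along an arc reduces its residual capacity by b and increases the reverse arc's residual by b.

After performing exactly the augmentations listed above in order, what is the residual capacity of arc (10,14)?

after path 1 (1→3→2→5→13→0→7→10→14, push 5): res(10,14)=30
after path 2 (1→3→14, push 5): res(10,14)=30
after path 3 (1→10→14, push 6): res(10,14)=24
after path 4 (1→3→13→10→14, push 10): res(10,14)=14
after path 5 (1→3→5→9→11→14, push 4): res(10,14)=14
after path 6 (1→2→3→5→9→11→14, push 5): res(10,14)=14

Residual capacity of (10,14): 14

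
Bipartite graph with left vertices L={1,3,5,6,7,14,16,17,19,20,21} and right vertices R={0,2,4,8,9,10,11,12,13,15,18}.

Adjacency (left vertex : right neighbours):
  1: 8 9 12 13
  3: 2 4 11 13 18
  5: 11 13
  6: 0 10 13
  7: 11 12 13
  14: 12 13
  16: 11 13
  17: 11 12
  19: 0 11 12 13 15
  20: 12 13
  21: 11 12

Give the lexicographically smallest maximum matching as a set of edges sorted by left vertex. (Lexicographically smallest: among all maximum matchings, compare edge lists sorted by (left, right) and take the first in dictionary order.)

|M| = 7 (so the lex-smallest maximum matching has 7 edges)
process left vertices in ascending order; for each, take the smallest-labelled available neighbour that still permits 7 edges overall, or leave it unmatched if none does
lex-smallest matching: {1-8, 3-2, 5-11, 6-0, 7-12, 14-13, 19-15}

Lex-smallest maximum matching: {(1,8), (3,2), (5,11), (6,0), (7,12), (14,13), (19,15)}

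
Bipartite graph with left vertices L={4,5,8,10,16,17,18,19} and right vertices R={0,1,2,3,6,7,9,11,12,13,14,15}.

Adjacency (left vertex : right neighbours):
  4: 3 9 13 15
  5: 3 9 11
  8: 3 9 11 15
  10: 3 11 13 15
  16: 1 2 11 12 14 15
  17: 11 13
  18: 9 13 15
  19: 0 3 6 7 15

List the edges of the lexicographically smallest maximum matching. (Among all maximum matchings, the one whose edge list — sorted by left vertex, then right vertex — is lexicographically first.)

|M| = 7 (so the lex-smallest maximum matching has 7 edges)
process left vertices in ascending order; for each, take the smallest-labelled available neighbour that still permits 7 edges overall, or leave it unmatched if none does
lex-smallest matching: {4-3, 5-9, 8-11, 10-13, 16-1, 18-15, 19-0}

Lex-smallest maximum matching: {(4,3), (5,9), (8,11), (10,13), (16,1), (18,15), (19,0)}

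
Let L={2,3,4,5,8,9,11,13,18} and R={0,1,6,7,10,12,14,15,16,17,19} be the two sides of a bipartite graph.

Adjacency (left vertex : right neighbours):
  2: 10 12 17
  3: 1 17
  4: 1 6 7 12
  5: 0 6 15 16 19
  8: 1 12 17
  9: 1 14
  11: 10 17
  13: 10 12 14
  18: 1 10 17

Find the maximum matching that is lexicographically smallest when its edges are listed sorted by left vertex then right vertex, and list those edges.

|M| = 7 (so the lex-smallest maximum matching has 7 edges)
process left vertices in ascending order; for each, take the smallest-labelled available neighbour that still permits 7 edges overall, or leave it unmatched if none does
lex-smallest matching: {2-10, 3-1, 4-6, 5-0, 8-12, 9-14, 11-17}

Lex-smallest maximum matching: {(2,10), (3,1), (4,6), (5,0), (8,12), (9,14), (11,17)}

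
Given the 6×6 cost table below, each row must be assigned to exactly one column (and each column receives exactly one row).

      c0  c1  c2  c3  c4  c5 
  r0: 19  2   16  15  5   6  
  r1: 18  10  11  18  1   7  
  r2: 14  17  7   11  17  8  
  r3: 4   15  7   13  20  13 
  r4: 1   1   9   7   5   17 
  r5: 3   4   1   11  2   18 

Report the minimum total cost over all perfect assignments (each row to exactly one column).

optimal assignment: row0→col1 (cost 2), row1→col4 (cost 1), row2→col5 (cost 8), row3→col0 (cost 4), row4→col3 (cost 7), row5→col2 (cost 1)
total = 2 + 1 + 8 + 4 + 7 + 1 = 23

Minimum assignment cost: 23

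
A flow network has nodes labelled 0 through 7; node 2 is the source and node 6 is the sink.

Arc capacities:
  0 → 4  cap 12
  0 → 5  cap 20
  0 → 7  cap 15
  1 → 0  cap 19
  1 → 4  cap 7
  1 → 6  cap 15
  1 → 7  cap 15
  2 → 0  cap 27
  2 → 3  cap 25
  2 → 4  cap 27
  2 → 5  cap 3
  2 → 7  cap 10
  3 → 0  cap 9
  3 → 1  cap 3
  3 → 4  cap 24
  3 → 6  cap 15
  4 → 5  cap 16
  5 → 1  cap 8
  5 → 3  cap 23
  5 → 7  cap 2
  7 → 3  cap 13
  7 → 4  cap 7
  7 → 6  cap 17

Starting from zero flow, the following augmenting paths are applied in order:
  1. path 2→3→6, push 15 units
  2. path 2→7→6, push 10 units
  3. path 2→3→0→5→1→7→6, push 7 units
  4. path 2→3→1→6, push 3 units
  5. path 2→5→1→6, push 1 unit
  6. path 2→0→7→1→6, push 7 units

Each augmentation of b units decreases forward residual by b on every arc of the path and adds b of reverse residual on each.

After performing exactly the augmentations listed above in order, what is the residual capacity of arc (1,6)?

Residual capacity of (1,6): 4

after path 1 (2→3→6, push 15): res(1,6)=15
after path 2 (2→7→6, push 10): res(1,6)=15
after path 3 (2→3→0→5→1→7→6, push 7): res(1,6)=15
after path 4 (2→3→1→6, push 3): res(1,6)=12
after path 5 (2→5→1→6, push 1): res(1,6)=11
after path 6 (2→0→7→1→6, push 7): res(1,6)=4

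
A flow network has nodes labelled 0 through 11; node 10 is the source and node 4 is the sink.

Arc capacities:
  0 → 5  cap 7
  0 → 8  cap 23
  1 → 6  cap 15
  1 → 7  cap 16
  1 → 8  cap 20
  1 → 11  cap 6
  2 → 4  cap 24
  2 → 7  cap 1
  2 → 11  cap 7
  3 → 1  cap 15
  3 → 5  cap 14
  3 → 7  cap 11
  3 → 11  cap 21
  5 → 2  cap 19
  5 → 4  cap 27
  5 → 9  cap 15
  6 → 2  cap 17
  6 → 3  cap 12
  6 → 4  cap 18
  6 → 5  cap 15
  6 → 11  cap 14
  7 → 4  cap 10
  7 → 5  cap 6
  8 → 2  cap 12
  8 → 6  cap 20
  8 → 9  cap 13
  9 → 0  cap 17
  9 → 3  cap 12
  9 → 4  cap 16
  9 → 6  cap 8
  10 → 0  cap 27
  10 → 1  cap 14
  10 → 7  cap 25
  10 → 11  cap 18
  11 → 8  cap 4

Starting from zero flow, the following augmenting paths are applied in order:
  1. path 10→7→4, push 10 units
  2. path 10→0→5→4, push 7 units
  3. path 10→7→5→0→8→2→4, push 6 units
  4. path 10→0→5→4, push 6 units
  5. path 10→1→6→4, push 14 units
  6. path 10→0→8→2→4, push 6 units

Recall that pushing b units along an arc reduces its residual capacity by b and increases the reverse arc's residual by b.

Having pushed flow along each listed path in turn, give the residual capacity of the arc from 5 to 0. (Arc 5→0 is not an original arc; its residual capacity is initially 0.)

Residual capacity of (5,0): 7

after path 1 (10→7→4, push 10): res(5,0)=0
after path 2 (10→0→5→4, push 7): res(5,0)=7
after path 3 (10→7→5→0→8→2→4, push 6): res(5,0)=1
after path 4 (10→0→5→4, push 6): res(5,0)=7
after path 5 (10→1→6→4, push 14): res(5,0)=7
after path 6 (10→0→8→2→4, push 6): res(5,0)=7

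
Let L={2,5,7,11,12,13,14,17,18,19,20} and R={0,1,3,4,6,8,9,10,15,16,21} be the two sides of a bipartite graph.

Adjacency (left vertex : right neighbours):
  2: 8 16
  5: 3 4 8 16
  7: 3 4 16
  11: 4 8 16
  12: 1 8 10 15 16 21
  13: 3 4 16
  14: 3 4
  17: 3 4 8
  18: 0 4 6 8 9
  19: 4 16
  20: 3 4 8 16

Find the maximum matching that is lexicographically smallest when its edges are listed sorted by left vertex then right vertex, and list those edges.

Lex-smallest maximum matching: {(2,8), (5,3), (7,4), (11,16), (12,1), (18,0)}

|M| = 6 (so the lex-smallest maximum matching has 6 edges)
process left vertices in ascending order; for each, take the smallest-labelled available neighbour that still permits 6 edges overall, or leave it unmatched if none does
lex-smallest matching: {2-8, 5-3, 7-4, 11-16, 12-1, 18-0}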